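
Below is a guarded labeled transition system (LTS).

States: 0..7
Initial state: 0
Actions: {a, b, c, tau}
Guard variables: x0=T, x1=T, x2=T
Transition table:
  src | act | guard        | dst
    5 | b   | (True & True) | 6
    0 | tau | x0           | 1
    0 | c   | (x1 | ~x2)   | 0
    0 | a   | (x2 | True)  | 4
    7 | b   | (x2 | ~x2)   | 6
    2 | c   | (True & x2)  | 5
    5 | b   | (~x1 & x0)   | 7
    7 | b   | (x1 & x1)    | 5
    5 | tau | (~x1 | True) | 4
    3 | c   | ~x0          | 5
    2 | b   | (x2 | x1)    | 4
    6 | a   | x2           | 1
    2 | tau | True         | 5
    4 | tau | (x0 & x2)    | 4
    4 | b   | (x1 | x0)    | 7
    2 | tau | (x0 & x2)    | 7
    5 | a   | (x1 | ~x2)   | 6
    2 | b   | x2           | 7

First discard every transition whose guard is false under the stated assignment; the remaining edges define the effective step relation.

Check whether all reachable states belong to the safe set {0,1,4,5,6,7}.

Inv-set: {0,1,4,5,6,7}
Reachable = {0,1,4,5,6,7}
  0: ok
  1: ok
  4: ok
  5: ok
  6: ok
  7: ok

Answer: INVARIANT HOLDS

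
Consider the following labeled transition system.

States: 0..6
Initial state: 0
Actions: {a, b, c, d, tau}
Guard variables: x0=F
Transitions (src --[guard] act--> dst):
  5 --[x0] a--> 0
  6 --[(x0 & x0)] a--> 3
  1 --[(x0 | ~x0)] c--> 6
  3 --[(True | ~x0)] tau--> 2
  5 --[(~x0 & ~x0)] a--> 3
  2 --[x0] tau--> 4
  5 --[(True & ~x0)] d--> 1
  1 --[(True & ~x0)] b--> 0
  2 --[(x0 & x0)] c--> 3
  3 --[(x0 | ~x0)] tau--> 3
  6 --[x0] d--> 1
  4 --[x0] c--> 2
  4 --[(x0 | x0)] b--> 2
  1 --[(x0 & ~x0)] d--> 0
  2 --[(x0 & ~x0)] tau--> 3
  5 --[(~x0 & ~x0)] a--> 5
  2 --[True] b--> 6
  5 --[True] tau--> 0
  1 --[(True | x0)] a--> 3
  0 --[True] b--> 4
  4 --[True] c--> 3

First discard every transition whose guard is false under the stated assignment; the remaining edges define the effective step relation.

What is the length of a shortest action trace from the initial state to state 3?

Answer: 2

Analysis:
Breadth-first toward 3:
  Layer 0: {0}
  Layer 1: {4}
  Layer 2: {3}
3 enters at depth 2; path b·c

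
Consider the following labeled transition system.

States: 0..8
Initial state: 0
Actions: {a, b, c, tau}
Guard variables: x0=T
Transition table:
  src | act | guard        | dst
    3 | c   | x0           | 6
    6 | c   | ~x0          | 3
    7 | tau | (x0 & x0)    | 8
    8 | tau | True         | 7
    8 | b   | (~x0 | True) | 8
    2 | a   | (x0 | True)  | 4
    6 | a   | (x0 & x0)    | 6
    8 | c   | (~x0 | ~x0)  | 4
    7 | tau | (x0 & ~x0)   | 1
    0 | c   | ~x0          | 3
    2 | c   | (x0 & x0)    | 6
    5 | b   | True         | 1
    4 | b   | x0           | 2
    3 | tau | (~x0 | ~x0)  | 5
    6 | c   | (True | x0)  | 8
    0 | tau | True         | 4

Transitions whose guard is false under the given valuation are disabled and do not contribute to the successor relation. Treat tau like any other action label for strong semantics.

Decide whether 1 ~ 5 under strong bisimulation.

Answer: NOT BISIMILAR

Analysis:
Compute ~ classes (split until stable):
  round 0: {{0,1,2,3,4,5,6,7,8}}
  round 1: {{0,7},{1},{2,6},{3},{4,5},{8}}
  round 2: {{0},{1},{2},{3},{4},{5},{6},{7},{8}}
Fixed point at round 3; 9 class(es).
1∈{1}, 5∈{5}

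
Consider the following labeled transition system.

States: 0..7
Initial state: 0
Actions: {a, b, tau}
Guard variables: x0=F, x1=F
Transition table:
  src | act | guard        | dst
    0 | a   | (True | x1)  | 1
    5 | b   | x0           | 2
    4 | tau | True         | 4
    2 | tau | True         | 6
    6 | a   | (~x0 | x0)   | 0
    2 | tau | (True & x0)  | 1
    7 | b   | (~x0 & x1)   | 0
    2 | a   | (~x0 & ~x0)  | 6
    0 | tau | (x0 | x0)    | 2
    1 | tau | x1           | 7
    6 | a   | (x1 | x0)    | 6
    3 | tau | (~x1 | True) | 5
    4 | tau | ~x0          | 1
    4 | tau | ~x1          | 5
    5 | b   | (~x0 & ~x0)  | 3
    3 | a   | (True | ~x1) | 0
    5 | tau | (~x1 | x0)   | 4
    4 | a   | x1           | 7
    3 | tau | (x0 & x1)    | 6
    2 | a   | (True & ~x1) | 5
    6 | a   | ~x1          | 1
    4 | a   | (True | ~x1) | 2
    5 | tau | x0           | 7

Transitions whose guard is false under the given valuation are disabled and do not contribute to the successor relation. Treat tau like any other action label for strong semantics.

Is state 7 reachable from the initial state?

Answer: UNREACHABLE

Trace:
14 transition(s) survive guard evaluation.
Layer 0: {0}
Layer 1: {1}  total {0,1}
Reach set: {0,1}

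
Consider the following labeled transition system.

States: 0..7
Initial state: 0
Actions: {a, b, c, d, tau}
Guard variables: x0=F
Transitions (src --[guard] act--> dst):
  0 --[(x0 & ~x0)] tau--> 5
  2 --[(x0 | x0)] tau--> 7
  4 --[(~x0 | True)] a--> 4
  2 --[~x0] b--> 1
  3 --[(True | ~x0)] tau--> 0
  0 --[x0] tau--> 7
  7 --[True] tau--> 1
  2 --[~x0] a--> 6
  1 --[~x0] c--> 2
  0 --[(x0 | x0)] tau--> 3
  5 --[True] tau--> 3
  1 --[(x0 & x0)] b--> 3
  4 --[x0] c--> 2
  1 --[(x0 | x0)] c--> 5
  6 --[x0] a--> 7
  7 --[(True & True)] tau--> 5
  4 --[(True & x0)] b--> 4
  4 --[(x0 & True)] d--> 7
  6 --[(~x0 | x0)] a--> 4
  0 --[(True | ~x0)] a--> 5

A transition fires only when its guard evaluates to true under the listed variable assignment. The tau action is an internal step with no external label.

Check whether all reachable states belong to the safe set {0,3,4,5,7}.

Answer: INVARIANT HOLDS

Analysis:
Allowed set {0,3,4,5,7}
Reach set: {0,3,5}
  0: ✓
  3: ✓
  5: ✓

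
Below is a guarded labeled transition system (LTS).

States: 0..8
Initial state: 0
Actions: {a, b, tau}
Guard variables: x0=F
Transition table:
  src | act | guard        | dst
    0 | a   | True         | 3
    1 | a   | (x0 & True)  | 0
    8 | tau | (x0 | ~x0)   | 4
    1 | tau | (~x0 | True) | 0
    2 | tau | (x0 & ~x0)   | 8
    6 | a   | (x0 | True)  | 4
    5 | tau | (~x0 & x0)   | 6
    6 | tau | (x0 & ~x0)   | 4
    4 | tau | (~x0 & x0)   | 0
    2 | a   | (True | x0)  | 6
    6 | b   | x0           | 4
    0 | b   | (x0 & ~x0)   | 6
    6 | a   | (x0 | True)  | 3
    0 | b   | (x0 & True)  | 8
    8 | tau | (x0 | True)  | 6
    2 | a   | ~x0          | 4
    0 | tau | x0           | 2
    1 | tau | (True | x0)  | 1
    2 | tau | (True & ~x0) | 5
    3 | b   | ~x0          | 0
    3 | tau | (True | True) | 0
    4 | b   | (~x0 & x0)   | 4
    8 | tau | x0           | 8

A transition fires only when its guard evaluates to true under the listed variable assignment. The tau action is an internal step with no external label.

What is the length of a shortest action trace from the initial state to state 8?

BFS to 8:
  Layer 0: {0}
  Layer 1: {3}
8 never appears.

Answer: UNREACHABLE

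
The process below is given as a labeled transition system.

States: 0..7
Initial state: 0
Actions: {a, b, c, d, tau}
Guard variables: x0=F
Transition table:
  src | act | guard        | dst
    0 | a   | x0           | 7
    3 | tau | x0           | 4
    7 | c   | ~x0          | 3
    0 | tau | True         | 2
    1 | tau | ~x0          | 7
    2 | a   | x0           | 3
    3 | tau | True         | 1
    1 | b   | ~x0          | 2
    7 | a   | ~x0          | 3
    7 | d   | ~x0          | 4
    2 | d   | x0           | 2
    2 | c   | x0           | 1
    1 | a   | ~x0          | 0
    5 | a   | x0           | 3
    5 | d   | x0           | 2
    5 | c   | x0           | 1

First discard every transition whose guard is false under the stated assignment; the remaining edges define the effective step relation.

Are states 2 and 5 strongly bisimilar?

Answer: BISIMILAR

Analysis:
Refine partition for ~:
  P[0] = {{0,1,2,3,4,5,6,7}}
  P[1] = {{0,3},{1},{2,4,5,6},{7}}
  P[2] = {{0},{1},{2,4,5,6},{3},{7}}
5 equivalence class(es) (converged in 3)
2∈{2,4,5,6}, 5∈{2,4,5,6}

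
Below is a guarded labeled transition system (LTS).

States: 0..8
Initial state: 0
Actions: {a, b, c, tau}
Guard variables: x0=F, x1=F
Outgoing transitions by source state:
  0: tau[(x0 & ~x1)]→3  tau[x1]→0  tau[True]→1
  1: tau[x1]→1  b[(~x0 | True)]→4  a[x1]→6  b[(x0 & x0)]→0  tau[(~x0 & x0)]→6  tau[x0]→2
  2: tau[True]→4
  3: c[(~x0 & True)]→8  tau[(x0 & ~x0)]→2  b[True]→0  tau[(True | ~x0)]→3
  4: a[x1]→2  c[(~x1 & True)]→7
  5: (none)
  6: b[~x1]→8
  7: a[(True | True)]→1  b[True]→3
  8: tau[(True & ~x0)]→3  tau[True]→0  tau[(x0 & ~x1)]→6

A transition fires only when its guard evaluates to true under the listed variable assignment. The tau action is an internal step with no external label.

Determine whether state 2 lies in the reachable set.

Guard filter leaves 12 enabled edge(s).
Layer 0: {0}
Layer 1: {1}  cumulative {0,1}
Layer 2: {4}  cumulative {0,1,4}
Layer 3: {7}  cumulative {0,1,4,7}
Layer 4: {3}  cumulative {0,1,3,4,7}
Layer 5: {8}  cumulative {0,1,3,4,7,8}
Reachable = {0,1,3,4,7,8}

Answer: UNREACHABLE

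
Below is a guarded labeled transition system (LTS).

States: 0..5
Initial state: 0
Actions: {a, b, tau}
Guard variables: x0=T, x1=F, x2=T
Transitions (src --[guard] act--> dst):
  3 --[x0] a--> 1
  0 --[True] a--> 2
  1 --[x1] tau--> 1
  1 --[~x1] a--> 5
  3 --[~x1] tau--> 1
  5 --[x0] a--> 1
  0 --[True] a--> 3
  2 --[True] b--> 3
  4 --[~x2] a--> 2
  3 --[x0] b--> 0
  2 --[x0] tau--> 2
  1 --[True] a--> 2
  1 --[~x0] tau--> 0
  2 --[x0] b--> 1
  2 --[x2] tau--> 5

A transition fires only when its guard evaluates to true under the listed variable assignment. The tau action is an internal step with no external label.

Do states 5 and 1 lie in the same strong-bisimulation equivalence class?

Compute ~ classes (split until stable):
  round 0: {{0,1,2,3,4,5}}
  round 1: {{0,1,5},{2},{3},{4}}
  round 2: {{0},{1},{2},{3},{4},{5}}
6 equivalence class(es) (converged in 3)
[5]={5}  [1]={1}

Answer: NOT BISIMILAR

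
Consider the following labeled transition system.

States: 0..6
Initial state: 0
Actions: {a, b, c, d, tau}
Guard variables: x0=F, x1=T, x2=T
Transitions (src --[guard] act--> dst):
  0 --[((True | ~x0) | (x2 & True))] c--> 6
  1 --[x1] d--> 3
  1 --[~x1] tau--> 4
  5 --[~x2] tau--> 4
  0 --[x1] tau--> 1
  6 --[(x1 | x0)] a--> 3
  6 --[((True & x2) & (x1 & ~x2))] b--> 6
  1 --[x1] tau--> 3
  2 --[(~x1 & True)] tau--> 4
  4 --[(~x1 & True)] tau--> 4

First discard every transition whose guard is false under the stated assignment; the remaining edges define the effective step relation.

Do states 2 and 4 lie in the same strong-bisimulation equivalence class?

Answer: BISIMILAR

Trace:
Refine partition for ~:
  π0 = {{0,1,2,3,4,5,6}}
  π1 = {{0},{1},{2,3,4,5},{6}}
Fixed point at round 2; 4 class(es).
2∈{2,3,4,5}, 4∈{2,3,4,5}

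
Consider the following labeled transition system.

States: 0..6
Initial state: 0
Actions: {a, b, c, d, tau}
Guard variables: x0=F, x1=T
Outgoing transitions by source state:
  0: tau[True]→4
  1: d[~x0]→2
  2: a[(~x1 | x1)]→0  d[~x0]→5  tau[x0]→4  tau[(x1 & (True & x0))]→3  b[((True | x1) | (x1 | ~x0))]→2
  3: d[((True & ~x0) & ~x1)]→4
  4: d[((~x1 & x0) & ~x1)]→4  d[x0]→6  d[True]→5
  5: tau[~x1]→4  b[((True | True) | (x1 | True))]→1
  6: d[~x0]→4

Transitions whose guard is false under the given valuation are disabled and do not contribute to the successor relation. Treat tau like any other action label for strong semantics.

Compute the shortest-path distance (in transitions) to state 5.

Answer: 2

Trace:
Layered search for 5:
  Layer 0: {0}
  Layer 1: {4}
  Layer 2: {5}
first hit 5 at d=2 via tau·d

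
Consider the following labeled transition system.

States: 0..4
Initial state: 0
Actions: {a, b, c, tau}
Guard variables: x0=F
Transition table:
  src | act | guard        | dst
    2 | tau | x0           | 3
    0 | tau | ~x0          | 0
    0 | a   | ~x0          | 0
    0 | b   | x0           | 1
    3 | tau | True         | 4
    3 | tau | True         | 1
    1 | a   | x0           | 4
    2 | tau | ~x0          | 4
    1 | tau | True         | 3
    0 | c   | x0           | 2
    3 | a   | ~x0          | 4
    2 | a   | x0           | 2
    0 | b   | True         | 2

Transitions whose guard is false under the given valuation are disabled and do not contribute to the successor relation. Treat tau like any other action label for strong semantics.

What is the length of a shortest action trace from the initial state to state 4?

BFS to 4:
  L0 = {0}
  L1 = {2}
  L2 = {4}
depth(4)=2, e.g. b·tau

Answer: 2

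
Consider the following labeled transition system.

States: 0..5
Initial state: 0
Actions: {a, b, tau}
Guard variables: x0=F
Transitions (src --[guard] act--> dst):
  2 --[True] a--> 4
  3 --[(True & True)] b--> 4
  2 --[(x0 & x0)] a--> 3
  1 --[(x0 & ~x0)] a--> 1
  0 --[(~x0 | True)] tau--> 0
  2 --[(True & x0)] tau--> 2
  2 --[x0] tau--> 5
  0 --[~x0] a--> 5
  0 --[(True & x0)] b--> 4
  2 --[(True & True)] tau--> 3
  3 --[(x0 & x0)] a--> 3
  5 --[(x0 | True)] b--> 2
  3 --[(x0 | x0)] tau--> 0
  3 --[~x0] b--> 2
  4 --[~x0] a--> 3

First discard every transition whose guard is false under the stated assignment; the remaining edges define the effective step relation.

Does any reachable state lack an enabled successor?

Reachable = {0,2,3,4,5}
  0: a→5  tau→0  [2 exit(s)]
  2: a→4  tau→3  [2 exit(s)]
  3: b→2  b→4  [2 exit(s)]
  4: a→3  [1 exit(s)]
  5: b→2  [1 exit(s)]

Answer: DEADLOCK-FREE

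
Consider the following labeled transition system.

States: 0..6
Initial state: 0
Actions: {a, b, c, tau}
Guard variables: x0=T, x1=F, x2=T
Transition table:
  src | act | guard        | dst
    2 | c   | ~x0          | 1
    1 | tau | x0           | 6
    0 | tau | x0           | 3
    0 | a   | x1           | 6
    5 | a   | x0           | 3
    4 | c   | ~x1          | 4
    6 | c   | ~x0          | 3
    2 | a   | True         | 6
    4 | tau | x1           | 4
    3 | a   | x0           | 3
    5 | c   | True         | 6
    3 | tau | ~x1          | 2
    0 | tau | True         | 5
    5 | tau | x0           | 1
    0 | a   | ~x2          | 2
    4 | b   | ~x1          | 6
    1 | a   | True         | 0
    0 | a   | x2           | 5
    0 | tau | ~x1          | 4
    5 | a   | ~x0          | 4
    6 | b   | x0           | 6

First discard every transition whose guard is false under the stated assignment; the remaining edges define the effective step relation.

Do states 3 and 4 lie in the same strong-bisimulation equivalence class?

Refine partition for ~:
  round 0: {{0,1,2,3,4,5,6}}
  round 1: {{0,1,3},{2},{4},{5},{6}}
  round 2: {{0},{1},{2},{3},{4},{5},{6}}
Fixed point at round 3; 7 class(es).
class of 3: {3}; class of 4: {4}

Answer: NOT BISIMILAR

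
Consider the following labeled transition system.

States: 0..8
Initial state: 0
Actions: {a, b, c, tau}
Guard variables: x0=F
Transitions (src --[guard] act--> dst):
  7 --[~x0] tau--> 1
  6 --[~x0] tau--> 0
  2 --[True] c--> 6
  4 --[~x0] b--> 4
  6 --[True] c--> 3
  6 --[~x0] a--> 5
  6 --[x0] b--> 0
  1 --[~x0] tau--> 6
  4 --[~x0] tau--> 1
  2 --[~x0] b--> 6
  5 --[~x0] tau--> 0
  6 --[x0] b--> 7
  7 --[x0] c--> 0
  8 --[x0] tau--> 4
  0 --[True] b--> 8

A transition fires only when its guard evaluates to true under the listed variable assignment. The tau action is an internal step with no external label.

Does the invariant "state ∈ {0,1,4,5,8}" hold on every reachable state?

Allowed set {0,1,4,5,8}
Reach set: {0,8}
  0: ✓
  8: ✓

Answer: INVARIANT HOLDS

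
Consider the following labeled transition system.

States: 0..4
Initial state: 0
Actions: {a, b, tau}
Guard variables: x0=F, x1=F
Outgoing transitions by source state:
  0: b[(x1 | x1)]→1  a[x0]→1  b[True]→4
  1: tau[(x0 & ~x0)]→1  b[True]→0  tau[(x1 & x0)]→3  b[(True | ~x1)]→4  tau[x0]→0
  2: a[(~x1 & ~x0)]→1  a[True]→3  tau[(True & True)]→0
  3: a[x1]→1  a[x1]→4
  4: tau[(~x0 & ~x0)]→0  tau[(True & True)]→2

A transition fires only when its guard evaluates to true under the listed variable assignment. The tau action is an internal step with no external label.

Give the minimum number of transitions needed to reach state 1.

Layered search for 1:
  depth 0: {0}
  depth 1: {4}
  depth 2: {2}
  depth 3: {1,3}
1 enters at depth 3; path b·tau·a

Answer: 3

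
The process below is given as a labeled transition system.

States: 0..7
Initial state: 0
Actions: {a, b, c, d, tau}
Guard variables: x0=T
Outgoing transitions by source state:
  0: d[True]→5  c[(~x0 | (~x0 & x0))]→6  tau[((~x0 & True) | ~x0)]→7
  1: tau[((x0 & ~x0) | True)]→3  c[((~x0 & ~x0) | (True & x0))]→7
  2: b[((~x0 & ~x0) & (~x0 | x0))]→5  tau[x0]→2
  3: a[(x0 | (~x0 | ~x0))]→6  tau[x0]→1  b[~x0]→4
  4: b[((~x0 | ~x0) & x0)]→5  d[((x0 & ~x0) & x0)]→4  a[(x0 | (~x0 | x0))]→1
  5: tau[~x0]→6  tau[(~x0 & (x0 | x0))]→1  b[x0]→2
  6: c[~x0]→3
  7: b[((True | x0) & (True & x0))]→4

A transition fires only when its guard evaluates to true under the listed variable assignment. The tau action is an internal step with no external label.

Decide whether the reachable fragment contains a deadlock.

Answer: DEADLOCK-FREE

Trace:
R = {0,2,5}
  0: d→5  [deg 1]
  2: tau→2  [deg 1]
  5: b→2  [deg 1]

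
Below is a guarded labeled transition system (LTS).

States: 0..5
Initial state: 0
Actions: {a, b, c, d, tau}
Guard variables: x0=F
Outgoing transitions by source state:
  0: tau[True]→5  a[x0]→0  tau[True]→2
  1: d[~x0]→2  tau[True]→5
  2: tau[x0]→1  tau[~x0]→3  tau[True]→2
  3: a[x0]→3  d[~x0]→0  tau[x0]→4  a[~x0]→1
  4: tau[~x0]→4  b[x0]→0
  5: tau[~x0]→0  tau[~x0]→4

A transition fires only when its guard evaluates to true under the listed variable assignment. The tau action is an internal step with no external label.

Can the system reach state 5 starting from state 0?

After dropping false guards: 11 live edges.
depth 0: {0}
depth 1: {2,5}  cumulative {0,2,5}
depth 2: {3,4}  cumulative {0,2,3,4,5}
depth 3: {1}  cumulative {0,1,2,3,4,5}
R = {0,1,2,3,4,5}
Path to 5: tau

Answer: REACHABLE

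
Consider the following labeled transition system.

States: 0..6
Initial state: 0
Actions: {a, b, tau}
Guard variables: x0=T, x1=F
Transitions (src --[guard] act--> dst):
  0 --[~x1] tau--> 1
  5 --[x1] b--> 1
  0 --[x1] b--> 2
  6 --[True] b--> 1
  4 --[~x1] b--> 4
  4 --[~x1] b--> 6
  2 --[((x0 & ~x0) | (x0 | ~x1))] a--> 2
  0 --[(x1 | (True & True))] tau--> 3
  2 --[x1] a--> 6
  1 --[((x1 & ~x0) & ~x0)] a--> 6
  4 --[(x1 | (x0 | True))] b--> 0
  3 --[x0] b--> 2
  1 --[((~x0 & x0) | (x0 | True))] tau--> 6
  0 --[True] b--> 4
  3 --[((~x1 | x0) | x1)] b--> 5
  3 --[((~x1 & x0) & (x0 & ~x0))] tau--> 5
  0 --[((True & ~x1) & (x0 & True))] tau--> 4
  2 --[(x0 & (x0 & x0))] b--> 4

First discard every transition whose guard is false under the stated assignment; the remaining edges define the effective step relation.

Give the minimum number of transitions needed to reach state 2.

BFS to 2:
  Layer 0: {0}
  Layer 1: {1,3,4}
  Layer 2: {2,5,6}
depth(2)=2, e.g. tau·b

Answer: 2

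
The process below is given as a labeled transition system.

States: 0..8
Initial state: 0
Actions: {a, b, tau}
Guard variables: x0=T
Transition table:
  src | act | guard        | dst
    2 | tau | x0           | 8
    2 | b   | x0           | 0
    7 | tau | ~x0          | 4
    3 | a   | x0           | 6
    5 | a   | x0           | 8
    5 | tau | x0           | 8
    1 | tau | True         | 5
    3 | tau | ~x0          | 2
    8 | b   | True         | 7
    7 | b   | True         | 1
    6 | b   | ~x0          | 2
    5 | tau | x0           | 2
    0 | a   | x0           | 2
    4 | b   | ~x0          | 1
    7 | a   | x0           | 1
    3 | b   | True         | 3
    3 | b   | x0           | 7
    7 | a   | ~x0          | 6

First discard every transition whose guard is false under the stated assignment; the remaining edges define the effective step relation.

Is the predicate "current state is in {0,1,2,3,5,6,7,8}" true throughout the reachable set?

Answer: INVARIANT HOLDS

Analysis:
Allowed set {0,1,2,3,5,6,7,8}
R = {0,1,2,5,7,8}
  0: safe
  1: safe
  2: safe
  5: safe
  7: safe
  8: safe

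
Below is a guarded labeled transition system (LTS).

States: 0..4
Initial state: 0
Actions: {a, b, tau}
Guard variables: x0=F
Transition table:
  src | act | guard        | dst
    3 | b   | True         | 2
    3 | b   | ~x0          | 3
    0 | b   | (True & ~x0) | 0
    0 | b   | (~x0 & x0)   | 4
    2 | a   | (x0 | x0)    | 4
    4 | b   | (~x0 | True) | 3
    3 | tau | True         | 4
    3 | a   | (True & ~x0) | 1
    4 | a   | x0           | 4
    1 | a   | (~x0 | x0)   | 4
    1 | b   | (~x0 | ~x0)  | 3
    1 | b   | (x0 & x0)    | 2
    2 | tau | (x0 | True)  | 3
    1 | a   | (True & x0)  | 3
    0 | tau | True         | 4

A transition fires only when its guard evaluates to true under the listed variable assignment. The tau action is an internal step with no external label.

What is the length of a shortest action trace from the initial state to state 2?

Answer: 3

Trace:
Layered search for 2:
  L0 = {0}
  L1 = {4}
  L2 = {3}
  L3 = {1,2}
depth(2)=3, e.g. tau·b·b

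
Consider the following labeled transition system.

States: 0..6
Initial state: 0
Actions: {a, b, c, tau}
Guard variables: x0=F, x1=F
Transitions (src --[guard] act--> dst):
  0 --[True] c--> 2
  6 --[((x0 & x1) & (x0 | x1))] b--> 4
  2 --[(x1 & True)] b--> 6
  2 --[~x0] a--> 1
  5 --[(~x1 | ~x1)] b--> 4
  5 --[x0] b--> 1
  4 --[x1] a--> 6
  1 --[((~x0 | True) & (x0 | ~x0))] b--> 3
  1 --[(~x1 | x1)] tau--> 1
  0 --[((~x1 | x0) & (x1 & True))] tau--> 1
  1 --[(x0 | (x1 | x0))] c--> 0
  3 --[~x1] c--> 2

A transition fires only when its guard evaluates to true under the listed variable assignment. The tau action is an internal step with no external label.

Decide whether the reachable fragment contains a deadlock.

Answer: DEADLOCK-FREE

Trace:
Reach set: {0,1,2,3}
  0: c→2  [1 exit(s)]
  1: b→3  tau→1  [2 exit(s)]
  2: a→1  [1 exit(s)]
  3: c→2  [1 exit(s)]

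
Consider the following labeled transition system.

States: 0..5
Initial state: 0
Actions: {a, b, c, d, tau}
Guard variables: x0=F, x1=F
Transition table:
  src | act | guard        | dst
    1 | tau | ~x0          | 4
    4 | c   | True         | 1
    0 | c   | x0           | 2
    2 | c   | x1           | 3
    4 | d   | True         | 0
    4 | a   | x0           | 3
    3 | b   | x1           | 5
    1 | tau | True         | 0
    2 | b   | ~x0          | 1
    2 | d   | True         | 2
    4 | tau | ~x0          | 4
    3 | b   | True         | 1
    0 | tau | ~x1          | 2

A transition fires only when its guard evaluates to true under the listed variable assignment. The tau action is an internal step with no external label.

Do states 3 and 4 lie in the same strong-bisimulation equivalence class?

Answer: NOT BISIMILAR

Analysis:
Refine partition for ~:
  round 0: {{0,1,2,3,4,5}}
  round 1: {{0,1},{2},{3},{4},{5}}
  round 2: {{0},{1},{2},{3},{4},{5}}
6 equivalence class(es) (converged in 3)
class of 3: {3}; class of 4: {4}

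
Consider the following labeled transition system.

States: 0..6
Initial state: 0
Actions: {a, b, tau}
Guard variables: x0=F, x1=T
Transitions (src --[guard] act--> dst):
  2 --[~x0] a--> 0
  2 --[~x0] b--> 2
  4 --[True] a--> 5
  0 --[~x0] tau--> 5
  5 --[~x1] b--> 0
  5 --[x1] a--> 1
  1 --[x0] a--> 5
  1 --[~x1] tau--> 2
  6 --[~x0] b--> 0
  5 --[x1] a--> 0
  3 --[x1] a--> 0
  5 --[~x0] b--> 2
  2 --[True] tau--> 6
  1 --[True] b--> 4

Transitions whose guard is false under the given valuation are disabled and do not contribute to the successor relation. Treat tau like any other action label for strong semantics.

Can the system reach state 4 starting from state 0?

After dropping false guards: 11 live edges.
L0 = {0}
L1 = {5}  cumulative {0,5}
L2 = {1,2}  cumulative {0,1,2,5}
L3 = {4,6}  cumulative {0,1,2,4,5,6}
R = {0,1,2,4,5,6}
witness 4: tau·a·b

Answer: REACHABLE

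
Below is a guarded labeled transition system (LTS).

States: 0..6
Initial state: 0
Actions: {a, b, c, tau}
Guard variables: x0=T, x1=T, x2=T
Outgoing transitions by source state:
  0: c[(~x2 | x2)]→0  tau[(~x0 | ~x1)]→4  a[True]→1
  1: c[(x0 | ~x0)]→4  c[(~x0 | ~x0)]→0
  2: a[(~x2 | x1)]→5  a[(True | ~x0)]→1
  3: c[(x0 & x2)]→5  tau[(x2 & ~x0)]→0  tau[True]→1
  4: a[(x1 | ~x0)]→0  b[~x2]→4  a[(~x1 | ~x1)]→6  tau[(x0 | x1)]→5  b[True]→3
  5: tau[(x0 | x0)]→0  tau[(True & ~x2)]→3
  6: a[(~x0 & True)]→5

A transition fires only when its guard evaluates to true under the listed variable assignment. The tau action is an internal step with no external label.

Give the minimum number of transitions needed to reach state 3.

Breadth-first toward 3:
  L0 = {0}
  L1 = {1}
  L2 = {4}
  L3 = {3,5}
first hit 3 at d=3 via a·c·b

Answer: 3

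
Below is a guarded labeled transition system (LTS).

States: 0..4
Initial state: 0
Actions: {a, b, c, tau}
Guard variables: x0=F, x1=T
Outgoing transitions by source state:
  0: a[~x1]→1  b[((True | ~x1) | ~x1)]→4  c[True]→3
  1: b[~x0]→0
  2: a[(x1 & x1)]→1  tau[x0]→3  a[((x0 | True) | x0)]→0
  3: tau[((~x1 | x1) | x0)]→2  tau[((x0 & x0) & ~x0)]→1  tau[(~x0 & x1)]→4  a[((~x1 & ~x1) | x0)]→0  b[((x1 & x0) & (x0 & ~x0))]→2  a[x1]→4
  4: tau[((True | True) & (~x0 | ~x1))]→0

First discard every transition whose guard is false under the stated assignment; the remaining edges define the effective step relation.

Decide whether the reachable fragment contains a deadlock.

Answer: DEADLOCK-FREE

Trace:
Reachable = {0,1,2,3,4}
  0: b→4  c→3  [deg 2]
  1: b→0  [deg 1]
  2: a→0  a→1  [deg 2]
  3: a→4  tau→2  tau→4  [deg 3]
  4: tau→0  [deg 1]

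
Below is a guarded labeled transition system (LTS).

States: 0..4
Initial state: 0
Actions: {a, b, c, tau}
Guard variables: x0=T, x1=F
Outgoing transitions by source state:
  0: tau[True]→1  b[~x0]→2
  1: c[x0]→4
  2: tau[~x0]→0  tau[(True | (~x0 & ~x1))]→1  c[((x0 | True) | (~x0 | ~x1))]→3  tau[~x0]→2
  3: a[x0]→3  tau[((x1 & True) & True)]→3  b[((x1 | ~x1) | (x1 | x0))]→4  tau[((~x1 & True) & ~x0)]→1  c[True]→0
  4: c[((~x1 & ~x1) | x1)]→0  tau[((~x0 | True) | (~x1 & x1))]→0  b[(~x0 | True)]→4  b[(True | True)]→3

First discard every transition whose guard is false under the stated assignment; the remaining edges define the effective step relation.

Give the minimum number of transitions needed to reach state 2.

Answer: UNREACHABLE

Analysis:
Breadth-first toward 2:
  L0 = {0}
  L1 = {1}
  L2 = {4}
  L3 = {3}
2 never appears.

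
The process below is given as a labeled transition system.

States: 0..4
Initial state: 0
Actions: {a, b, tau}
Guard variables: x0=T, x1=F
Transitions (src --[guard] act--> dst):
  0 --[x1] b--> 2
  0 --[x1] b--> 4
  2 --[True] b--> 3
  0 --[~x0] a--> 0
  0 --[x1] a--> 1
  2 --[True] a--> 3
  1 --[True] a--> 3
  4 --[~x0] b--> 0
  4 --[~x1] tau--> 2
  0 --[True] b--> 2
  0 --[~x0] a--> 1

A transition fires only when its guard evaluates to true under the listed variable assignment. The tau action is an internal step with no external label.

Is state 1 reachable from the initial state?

Answer: UNREACHABLE

Trace:
5 transition(s) survive guard evaluation.
L0 = {0}
L1 = {2}  total {0,2}
L2 = {3}  total {0,2,3}
Reachable = {0,2,3}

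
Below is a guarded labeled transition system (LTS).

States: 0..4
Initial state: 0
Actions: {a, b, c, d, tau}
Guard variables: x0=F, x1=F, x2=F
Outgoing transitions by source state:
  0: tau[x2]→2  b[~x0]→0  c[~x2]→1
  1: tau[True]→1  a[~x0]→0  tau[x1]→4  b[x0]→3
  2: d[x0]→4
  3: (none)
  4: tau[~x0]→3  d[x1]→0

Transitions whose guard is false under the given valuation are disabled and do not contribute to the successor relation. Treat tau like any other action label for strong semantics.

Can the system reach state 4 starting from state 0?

Guard filter leaves 5 enabled edge(s).
Layer 0: {0}
Layer 1: {1}  total {0,1}
Reachable = {0,1}

Answer: UNREACHABLE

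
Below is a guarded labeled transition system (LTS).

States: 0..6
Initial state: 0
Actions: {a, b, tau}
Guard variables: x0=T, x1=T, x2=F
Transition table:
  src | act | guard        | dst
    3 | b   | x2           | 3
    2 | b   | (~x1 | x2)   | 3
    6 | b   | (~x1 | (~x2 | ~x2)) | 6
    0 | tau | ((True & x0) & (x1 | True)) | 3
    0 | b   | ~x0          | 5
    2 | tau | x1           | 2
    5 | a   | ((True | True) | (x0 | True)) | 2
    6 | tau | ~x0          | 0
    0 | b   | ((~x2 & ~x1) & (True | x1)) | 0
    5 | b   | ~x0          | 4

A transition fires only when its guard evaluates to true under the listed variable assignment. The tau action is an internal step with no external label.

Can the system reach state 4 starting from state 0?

4 transition(s) survive guard evaluation.
Layer 0: {0}
Layer 1: {3}  now seen {0,3}
R = {0,3}

Answer: UNREACHABLE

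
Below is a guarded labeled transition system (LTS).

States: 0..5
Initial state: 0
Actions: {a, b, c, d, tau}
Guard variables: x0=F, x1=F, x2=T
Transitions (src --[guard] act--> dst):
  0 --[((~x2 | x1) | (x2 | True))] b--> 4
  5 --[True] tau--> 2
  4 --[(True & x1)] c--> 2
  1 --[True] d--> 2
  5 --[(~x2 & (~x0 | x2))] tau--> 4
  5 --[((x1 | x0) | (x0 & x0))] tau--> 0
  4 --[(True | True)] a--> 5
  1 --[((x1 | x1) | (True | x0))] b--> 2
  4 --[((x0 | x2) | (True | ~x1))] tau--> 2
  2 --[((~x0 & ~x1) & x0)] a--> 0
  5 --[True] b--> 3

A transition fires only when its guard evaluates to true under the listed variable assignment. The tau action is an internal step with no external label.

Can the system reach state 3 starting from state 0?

Answer: REACHABLE

Working:
After dropping false guards: 7 live edges.
L0 = {0}
L1 = {4}  total {0,4}
L2 = {2,5}  total {0,2,4,5}
L3 = {3}  total {0,2,3,4,5}
Reachable = {0,2,3,4,5}
trace reaching 3: b·a·b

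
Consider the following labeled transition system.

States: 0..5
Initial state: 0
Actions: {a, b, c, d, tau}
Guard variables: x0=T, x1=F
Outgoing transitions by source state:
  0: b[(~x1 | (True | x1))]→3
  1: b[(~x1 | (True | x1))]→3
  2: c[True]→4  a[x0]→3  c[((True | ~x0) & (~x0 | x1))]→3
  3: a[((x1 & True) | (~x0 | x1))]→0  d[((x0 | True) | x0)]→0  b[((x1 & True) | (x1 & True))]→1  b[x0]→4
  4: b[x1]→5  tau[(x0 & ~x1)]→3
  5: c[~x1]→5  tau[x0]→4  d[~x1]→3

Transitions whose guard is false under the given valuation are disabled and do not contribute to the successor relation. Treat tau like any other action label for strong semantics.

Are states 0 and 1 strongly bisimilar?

Bisimulation quotient by refinement:
  round 0: {{0,1,2,3,4,5}}
  round 1: {{0,1},{2},{3},{4},{5}}
Fixed point at round 2; 5 class(es).
[0]={0,1}  [1]={0,1}

Answer: BISIMILAR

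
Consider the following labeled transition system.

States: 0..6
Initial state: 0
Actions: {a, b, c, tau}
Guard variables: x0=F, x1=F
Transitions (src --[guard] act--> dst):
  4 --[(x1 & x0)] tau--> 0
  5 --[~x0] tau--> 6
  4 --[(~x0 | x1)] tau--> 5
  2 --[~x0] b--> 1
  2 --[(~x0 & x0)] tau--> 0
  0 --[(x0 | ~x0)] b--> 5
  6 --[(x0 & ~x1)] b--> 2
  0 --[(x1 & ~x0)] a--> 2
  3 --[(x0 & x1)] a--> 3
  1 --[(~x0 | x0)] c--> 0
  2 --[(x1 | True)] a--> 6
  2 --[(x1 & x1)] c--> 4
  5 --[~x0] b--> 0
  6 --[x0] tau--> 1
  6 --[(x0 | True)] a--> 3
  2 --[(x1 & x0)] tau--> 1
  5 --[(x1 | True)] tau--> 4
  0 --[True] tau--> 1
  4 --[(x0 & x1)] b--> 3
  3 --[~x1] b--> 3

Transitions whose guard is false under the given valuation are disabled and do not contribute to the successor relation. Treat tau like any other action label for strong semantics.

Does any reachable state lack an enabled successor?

Answer: DEADLOCK-FREE

Trace:
Reach set: {0,1,3,4,5,6}
  0: b→5  tau→1  [deg 2]
  1: c→0  [deg 1]
  3: b→3  [deg 1]
  4: tau→5  [deg 1]
  5: b→0  tau→4  tau→6  [deg 3]
  6: a→3  [deg 1]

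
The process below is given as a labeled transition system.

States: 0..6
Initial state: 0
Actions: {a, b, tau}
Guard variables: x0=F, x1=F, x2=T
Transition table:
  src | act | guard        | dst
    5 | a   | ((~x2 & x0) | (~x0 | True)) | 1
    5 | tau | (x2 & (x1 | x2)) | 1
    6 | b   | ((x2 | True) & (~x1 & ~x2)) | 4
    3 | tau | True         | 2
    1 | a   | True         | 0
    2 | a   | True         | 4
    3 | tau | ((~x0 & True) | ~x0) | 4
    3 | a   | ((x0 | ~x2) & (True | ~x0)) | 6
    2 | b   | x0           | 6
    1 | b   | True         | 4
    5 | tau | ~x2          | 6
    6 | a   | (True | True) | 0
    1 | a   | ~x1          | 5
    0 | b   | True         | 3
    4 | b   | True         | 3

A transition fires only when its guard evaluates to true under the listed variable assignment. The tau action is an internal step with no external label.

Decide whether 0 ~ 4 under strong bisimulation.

Answer: BISIMILAR

Analysis:
Bisimulation quotient by refinement:
  round 0: {{0,1,2,3,4,5,6}}
  round 1: {{0,4},{1},{2,6},{3},{5}}
Fixed point at round 2; 5 class(es).
[0]={0,4}  [4]={0,4}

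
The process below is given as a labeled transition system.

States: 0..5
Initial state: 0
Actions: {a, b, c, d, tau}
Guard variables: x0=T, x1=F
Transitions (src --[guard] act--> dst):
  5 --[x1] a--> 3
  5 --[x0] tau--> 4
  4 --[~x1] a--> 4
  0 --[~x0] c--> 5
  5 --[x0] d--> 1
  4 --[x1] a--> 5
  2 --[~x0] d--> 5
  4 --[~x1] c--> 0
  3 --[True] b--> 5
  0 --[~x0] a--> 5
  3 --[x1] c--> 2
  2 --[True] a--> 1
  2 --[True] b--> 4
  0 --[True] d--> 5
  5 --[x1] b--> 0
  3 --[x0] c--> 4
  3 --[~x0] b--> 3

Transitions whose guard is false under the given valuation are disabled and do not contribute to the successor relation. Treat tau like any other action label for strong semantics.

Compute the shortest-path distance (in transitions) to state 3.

Answer: UNREACHABLE

Working:
BFS to 3:
  depth 0: {0}
  depth 1: {5}
  depth 2: {1,4}
3 never appears.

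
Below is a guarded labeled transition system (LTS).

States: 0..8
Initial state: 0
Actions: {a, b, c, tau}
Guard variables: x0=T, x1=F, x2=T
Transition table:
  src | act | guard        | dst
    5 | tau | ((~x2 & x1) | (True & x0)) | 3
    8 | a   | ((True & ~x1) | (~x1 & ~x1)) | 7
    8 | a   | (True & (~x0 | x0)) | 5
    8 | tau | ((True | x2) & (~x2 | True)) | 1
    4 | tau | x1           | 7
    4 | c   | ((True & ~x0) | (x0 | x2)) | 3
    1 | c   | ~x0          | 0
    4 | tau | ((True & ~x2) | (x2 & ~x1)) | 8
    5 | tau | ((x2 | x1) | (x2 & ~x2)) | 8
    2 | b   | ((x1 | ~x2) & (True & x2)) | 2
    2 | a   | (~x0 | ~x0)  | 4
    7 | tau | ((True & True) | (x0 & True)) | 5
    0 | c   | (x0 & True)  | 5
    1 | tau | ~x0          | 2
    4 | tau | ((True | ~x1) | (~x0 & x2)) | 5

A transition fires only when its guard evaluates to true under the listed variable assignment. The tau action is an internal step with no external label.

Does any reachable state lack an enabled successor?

Answer: DEADLOCK at state 1

Trace:
Reachable = {0,1,3,5,7,8}
  0: c→5  [1 out]
  1: ∅  [no exit]
  3: ∅  [no exit]
  5: tau→3  tau→8  [2 out]
  7: tau→5  [1 out]
  8: a→5  a→7  tau→1  [3 out]
witness 1: c·tau·tau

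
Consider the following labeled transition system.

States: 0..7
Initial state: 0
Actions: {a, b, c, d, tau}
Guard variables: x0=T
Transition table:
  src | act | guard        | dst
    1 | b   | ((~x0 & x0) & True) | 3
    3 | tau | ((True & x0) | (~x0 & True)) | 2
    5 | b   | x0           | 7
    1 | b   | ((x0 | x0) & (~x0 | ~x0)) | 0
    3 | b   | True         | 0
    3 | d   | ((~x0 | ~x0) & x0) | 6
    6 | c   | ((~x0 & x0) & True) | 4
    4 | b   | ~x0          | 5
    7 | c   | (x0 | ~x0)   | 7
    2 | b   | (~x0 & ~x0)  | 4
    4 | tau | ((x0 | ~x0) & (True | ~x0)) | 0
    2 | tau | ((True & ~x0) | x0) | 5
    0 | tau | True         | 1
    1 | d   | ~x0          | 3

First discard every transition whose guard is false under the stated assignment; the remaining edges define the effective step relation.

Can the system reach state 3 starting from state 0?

Guard filter leaves 7 enabled edge(s).
L0 = {0}
L1 = {1}  now seen {0,1}
Reachable = {0,1}

Answer: UNREACHABLE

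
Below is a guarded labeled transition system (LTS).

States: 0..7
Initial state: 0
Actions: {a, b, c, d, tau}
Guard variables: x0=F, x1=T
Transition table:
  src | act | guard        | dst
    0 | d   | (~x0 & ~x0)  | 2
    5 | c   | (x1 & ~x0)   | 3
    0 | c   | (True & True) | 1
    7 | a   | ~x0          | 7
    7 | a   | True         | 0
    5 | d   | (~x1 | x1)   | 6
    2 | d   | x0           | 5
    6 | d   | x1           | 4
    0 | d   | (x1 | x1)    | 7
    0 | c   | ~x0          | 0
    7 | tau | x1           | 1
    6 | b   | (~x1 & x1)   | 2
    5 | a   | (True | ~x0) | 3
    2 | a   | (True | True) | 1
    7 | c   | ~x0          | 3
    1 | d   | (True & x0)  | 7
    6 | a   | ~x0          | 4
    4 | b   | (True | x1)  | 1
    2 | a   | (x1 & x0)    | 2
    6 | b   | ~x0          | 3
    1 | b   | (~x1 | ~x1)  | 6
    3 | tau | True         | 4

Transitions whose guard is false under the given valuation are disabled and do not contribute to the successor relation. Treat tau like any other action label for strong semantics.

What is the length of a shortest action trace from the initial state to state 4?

Breadth-first toward 4:
  depth 0: {0}
  depth 1: {1,2,7}
  depth 2: {3}
  depth 3: {4}
4 enters at depth 3; path d·c·tau

Answer: 3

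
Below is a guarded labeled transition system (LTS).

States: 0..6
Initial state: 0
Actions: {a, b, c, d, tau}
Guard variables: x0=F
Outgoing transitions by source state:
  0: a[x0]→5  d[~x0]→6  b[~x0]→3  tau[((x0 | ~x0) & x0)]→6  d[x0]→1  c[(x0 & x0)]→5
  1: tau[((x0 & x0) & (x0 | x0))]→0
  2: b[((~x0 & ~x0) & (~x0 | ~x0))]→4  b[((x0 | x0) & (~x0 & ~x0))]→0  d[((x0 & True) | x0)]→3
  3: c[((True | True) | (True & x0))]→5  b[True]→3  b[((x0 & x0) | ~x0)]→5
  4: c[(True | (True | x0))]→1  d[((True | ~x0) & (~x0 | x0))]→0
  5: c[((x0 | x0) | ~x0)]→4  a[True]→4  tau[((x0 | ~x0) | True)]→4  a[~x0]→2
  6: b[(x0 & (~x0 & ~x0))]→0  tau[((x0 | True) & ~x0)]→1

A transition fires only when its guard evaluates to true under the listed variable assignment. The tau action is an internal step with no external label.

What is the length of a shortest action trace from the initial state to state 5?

Layered search for 5:
  L0 = {0}
  L1 = {3,6}
  L2 = {1,5}
5 enters at depth 2; path b·b

Answer: 2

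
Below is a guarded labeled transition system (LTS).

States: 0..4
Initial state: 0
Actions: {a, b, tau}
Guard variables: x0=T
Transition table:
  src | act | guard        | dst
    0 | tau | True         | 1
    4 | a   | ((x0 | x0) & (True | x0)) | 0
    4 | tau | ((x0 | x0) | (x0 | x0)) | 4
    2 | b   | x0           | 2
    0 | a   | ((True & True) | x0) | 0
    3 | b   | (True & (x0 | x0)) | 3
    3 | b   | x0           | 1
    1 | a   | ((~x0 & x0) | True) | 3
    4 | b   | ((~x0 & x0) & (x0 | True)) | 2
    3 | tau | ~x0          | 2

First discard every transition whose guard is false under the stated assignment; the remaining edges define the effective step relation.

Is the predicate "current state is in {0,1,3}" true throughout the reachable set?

Answer: INVARIANT HOLDS

Analysis:
Inv-set: {0,1,3}
Reachable = {0,1,3}
  0: safe
  1: safe
  3: safe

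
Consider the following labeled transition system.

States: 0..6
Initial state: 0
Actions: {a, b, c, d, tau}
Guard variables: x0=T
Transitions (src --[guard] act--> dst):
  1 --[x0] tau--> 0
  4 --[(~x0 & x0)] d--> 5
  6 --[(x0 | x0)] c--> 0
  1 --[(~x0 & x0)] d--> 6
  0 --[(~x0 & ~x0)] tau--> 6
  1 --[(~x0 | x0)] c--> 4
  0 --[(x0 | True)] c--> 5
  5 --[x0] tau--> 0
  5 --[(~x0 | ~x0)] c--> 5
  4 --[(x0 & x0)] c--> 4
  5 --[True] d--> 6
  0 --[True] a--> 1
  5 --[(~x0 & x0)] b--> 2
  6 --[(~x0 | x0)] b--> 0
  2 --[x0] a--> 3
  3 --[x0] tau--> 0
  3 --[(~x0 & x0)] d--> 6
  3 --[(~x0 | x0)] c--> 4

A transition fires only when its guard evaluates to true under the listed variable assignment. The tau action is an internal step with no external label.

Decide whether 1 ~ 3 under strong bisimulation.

Refine partition for ~:
  round 0: {{0,1,2,3,4,5,6}}
  round 1: {{0},{1,3},{2},{4},{5},{6}}
Fixed point at round 2; 6 class(es).
[1]={1,3}  [3]={1,3}

Answer: BISIMILAR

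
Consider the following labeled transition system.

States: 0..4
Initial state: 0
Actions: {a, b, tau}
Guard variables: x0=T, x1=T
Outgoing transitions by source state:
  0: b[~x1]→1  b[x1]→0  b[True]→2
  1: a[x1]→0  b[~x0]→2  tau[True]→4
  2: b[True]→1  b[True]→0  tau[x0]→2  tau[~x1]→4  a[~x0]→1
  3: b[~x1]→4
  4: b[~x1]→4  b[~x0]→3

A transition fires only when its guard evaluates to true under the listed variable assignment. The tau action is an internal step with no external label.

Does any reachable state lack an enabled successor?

Reachable = {0,1,2,4}
  0: b→0  b→2  [deg 2]
  1: a→0  tau→4  [deg 2]
  2: b→0  b→1  tau→2  [deg 3]
  4: ∅  [STUCK]
Path to 4: b·b·tau

Answer: DEADLOCK at state 4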